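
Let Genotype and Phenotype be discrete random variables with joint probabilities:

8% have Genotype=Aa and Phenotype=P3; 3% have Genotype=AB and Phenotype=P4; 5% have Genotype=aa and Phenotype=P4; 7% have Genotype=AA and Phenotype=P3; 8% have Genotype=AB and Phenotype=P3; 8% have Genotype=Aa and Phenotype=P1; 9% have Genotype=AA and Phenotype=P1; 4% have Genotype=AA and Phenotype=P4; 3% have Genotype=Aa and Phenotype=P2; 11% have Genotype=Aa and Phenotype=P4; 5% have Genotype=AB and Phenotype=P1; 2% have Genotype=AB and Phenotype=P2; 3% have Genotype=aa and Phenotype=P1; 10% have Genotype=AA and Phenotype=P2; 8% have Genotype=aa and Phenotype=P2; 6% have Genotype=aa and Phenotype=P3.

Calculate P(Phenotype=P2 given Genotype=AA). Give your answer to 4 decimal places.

0.3333

P(Genotype=AA) = 0.09 + 0.10 + 0.07 + 0.04 = 0.30.
P(Phenotype=P2 | Genotype=AA) = 0.10/0.30 = 0.3333.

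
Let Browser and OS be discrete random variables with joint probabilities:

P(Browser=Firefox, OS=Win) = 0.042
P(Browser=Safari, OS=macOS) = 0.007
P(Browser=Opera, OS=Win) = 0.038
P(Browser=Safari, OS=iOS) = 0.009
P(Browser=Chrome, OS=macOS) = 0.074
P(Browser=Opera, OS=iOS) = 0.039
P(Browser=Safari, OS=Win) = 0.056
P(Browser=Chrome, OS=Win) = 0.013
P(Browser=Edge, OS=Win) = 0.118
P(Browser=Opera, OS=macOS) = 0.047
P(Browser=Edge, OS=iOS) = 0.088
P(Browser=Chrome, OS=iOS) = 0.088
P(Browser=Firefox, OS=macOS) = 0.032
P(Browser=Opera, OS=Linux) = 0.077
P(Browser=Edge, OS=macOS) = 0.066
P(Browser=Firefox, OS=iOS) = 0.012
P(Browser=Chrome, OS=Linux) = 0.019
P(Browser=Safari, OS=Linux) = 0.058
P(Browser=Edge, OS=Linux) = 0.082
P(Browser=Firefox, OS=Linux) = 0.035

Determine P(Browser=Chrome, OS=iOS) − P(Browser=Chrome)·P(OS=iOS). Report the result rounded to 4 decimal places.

0.0422

P(Browser=Chrome) = 0.013 + 0.074 + 0.019 + 0.088 = 0.194.
P(OS=iOS) = 0.088 + 0.012 + 0.009 + 0.088 + 0.039 = 0.236.
P(Browser=Chrome, OS=iOS) − P(Browser=Chrome)P(OS=iOS) = 0.088 − 0.194×0.236 = 0.0422.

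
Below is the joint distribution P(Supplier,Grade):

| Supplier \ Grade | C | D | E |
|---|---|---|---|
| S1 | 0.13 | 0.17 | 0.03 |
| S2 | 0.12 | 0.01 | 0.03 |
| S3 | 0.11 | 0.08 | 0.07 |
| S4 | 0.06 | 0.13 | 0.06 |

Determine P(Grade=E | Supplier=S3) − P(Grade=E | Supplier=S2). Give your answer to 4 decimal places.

0.0817

P(Supplier=S3) = 0.11 + 0.08 + 0.07 = 0.26; P(Grade=E | Supplier=S3) = 0.07/0.26 = 0.26923.
P(Supplier=S2) = 0.12 + 0.01 + 0.03 = 0.16; P(Grade=E | Supplier=S2) = 0.03/0.16 = 0.18750.
Difference = 0.0817.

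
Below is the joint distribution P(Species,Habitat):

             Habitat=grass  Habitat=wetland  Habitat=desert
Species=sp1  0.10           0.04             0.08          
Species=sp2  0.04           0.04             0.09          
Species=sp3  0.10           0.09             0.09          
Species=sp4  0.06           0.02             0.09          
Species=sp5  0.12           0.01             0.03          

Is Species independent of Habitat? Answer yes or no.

P(Species=sp5) = 0.16 and P(Habitat=grass) = 0.42, so their product is 0.0672, but P(Species=sp5, Habitat=grass) = 0.12. Since these differ, Species and Habitat are not independent.

no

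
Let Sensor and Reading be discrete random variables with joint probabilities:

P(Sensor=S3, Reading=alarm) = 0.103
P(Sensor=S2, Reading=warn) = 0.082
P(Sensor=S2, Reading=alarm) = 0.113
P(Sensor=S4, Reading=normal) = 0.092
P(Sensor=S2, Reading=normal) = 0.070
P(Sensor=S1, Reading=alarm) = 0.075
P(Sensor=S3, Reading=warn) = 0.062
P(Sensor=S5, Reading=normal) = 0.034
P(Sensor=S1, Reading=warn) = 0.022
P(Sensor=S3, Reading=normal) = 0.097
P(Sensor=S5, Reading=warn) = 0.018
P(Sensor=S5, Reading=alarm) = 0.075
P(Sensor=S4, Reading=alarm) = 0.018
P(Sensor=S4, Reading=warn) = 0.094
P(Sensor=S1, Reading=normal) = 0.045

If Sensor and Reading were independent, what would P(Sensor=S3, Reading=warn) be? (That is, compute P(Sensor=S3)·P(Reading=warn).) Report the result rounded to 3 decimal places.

P(Sensor=S3) = 0.097 + 0.062 + 0.103 = 0.262.
P(Reading=warn) = 0.022 + 0.082 + 0.062 + 0.094 + 0.018 = 0.278.
Product: 0.262 × 0.278 = 0.073.

0.073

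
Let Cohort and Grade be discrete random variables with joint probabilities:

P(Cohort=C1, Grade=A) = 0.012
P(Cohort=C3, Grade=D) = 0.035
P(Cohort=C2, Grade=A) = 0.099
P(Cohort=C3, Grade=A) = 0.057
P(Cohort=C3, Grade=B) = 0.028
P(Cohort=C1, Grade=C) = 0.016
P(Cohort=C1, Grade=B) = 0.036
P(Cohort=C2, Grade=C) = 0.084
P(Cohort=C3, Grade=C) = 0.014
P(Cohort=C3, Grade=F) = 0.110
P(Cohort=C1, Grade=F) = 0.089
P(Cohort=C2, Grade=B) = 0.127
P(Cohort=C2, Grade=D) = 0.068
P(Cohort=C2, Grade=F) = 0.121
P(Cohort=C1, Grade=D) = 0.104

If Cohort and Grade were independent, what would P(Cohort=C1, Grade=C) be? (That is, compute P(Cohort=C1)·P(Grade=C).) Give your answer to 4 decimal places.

0.0293

P(Cohort=C1) = 0.012 + 0.036 + 0.016 + 0.104 + 0.089 = 0.257.
P(Grade=C) = 0.016 + 0.084 + 0.014 = 0.114.
Product: 0.257 × 0.114 = 0.0293.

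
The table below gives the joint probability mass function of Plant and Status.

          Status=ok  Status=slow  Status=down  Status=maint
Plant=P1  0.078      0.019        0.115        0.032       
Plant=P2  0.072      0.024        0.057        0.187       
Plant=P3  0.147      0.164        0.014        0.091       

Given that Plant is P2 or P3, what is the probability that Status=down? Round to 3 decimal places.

P(Plant=P2) = 0.072 + 0.024 + 0.057 + 0.187 = 0.340.
P(Plant=P3) = 0.147 + 0.164 + 0.014 + 0.091 = 0.416.
P(Plant ∈ {P2, P3}) = 0.340 + 0.416 = 0.756; P(Status=down, Plant ∈ {P2, P3}) = 0.057 + 0.014 = 0.071.
P(Status=down | Plant ∈ {P2, P3}) = 0.071/0.756 = 0.094.

0.094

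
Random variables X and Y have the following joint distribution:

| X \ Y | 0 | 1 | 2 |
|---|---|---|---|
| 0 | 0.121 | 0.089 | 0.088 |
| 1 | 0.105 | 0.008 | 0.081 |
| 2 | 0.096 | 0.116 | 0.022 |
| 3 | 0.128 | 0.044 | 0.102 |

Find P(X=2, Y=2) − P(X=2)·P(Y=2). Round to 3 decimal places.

-0.047

P(X=2) = 0.096 + 0.116 + 0.022 = 0.234.
P(Y=2) = 0.088 + 0.081 + 0.022 + 0.102 = 0.293.
P(X=2, Y=2) − P(X=2)P(Y=2) = 0.022 − 0.234×0.293 = -0.047.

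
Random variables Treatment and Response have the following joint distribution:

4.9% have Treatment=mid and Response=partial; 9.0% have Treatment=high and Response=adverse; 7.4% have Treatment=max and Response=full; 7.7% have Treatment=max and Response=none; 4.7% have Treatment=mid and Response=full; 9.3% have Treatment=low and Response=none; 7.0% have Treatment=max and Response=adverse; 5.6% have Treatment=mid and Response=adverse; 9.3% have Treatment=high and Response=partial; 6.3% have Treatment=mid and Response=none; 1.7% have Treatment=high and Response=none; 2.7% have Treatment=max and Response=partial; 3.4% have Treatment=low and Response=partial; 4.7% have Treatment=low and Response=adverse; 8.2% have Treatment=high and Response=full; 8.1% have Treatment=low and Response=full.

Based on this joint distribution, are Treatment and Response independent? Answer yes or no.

no

P(Treatment=high) = 0.282 and P(Response=none) = 0.250, so their product is 0.07050, but P(Treatment=high, Response=none) = 0.017. Since these differ, Treatment and Response are not independent.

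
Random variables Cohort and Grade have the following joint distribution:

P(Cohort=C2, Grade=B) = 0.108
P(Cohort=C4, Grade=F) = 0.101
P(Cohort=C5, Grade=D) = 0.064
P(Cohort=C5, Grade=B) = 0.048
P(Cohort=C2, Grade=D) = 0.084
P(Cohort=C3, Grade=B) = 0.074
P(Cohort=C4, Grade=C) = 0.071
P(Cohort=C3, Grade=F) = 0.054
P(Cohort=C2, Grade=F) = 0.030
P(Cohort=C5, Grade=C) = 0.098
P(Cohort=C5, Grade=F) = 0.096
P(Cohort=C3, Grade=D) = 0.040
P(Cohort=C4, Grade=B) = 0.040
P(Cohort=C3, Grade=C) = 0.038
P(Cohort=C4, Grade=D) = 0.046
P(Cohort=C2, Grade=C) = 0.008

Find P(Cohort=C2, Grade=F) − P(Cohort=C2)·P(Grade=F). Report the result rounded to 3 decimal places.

-0.035

P(Cohort=C2) = 0.108 + 0.008 + 0.084 + 0.030 = 0.230.
P(Grade=F) = 0.030 + 0.054 + 0.101 + 0.096 = 0.281.
P(Cohort=C2, Grade=F) − P(Cohort=C2)P(Grade=F) = 0.030 − 0.230×0.281 = -0.035.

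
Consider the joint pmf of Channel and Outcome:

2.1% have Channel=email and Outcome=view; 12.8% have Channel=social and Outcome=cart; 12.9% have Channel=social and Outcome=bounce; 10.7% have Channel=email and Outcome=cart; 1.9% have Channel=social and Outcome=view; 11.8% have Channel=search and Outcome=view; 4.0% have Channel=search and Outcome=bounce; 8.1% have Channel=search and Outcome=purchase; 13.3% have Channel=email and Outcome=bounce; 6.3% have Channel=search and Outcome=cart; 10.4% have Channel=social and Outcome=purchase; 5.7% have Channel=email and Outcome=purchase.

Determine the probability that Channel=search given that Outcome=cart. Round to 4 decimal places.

0.2114

P(Outcome=cart) = 0.107 + 0.063 + 0.128 = 0.298.
P(Channel=search | Outcome=cart) = 0.063/0.298 = 0.2114.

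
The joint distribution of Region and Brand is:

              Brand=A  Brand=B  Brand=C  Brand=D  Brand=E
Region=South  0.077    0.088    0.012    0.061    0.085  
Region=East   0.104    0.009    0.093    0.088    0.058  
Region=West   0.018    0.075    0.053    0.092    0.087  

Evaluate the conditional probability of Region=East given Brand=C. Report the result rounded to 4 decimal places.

P(Brand=C) = 0.012 + 0.093 + 0.053 = 0.158.
P(Region=East | Brand=C) = 0.093/0.158 = 0.5886.

0.5886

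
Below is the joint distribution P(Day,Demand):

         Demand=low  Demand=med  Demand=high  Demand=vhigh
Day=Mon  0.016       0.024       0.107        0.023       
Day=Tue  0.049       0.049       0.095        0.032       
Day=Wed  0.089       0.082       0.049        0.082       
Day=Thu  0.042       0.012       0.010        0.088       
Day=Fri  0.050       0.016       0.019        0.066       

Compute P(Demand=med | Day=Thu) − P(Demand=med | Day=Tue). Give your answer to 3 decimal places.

P(Day=Thu) = 0.042 + 0.012 + 0.010 + 0.088 = 0.152; P(Demand=med | Day=Thu) = 0.012/0.152 = 0.0789.
P(Day=Tue) = 0.049 + 0.049 + 0.095 + 0.032 = 0.225; P(Demand=med | Day=Tue) = 0.049/0.225 = 0.2178.
Difference = -0.139.

-0.139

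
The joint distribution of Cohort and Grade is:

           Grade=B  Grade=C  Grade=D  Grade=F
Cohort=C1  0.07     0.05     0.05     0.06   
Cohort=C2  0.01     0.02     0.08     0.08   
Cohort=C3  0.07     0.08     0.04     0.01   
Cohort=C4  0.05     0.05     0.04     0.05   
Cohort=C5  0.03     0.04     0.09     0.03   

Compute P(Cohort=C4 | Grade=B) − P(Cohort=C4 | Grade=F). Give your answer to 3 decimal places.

P(Grade=B) = 0.07 + 0.01 + 0.07 + 0.05 + 0.03 = 0.23; P(Cohort=C4 | Grade=B) = 0.05/0.23 = 0.2174.
P(Grade=F) = 0.06 + 0.08 + 0.01 + 0.05 + 0.03 = 0.23; P(Cohort=C4 | Grade=F) = 0.05/0.23 = 0.2174.
Difference = 0.000.

0.000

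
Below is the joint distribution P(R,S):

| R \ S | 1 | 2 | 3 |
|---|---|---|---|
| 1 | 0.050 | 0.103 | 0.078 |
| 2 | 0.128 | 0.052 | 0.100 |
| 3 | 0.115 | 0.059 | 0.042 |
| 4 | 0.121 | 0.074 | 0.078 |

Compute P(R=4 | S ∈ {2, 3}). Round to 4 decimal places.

0.2594

P(S=2) = 0.103 + 0.052 + 0.059 + 0.074 = 0.288.
P(S=3) = 0.078 + 0.100 + 0.042 + 0.078 = 0.298.
P(S ∈ {2, 3}) = 0.288 + 0.298 = 0.586; P(R=4, S ∈ {2, 3}) = 0.074 + 0.078 = 0.152.
P(R=4 | S ∈ {2, 3}) = 0.152/0.586 = 0.2594.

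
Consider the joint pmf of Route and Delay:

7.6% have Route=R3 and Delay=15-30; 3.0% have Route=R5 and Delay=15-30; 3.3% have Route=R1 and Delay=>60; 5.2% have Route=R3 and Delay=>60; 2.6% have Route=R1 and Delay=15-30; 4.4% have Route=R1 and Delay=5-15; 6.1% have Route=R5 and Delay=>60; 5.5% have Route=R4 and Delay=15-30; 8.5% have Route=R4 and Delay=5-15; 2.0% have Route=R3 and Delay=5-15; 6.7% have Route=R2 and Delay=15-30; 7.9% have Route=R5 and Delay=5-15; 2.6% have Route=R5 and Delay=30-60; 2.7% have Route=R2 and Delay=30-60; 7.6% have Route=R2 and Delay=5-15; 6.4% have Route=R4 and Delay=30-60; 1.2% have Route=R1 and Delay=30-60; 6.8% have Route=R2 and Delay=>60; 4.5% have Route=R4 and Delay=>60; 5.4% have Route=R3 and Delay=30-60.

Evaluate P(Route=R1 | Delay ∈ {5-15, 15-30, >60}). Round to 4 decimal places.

0.1261

P(Delay=5-15) = 0.044 + 0.076 + 0.020 + 0.085 + 0.079 = 0.304.
P(Delay=15-30) = 0.026 + 0.067 + 0.076 + 0.055 + 0.030 = 0.254.
P(Delay=>60) = 0.033 + 0.068 + 0.052 + 0.045 + 0.061 = 0.259.
P(Delay ∈ {5-15, 15-30, >60}) = 0.304 + 0.254 + 0.259 = 0.817; P(Route=R1, Delay ∈ {5-15, 15-30, >60}) = 0.044 + 0.026 + 0.033 = 0.103.
P(Route=R1 | Delay ∈ {5-15, 15-30, >60}) = 0.103/0.817 = 0.1261.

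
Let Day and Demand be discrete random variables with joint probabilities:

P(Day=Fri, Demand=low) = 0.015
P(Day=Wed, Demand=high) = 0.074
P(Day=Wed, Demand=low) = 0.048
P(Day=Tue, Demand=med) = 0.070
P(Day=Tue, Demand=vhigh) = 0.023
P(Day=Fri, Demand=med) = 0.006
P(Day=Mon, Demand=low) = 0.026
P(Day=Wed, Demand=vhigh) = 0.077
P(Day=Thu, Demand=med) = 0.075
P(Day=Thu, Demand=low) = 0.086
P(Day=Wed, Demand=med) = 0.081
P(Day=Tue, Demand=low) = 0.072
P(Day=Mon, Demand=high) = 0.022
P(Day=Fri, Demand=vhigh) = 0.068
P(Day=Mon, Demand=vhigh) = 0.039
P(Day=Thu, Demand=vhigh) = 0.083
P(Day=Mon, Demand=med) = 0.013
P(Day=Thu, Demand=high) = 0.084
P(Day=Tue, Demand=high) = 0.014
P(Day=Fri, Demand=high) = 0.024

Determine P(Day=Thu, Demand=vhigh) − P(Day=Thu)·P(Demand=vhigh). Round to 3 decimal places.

P(Day=Thu) = 0.086 + 0.075 + 0.084 + 0.083 = 0.328.
P(Demand=vhigh) = 0.039 + 0.023 + 0.077 + 0.083 + 0.068 = 0.290.
P(Day=Thu, Demand=vhigh) − P(Day=Thu)P(Demand=vhigh) = 0.083 − 0.328×0.290 = -0.012.

-0.012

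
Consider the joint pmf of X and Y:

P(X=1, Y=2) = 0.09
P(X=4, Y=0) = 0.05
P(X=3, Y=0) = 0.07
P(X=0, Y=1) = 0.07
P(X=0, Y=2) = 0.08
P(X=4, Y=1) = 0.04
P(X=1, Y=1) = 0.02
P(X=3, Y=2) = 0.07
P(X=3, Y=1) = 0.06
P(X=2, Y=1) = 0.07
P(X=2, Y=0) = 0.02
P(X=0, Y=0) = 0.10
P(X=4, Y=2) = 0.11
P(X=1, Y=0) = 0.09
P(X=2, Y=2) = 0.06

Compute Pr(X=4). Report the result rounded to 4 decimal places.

P(X=4) = 0.05 + 0.04 + 0.11 = 0.20.

0.2000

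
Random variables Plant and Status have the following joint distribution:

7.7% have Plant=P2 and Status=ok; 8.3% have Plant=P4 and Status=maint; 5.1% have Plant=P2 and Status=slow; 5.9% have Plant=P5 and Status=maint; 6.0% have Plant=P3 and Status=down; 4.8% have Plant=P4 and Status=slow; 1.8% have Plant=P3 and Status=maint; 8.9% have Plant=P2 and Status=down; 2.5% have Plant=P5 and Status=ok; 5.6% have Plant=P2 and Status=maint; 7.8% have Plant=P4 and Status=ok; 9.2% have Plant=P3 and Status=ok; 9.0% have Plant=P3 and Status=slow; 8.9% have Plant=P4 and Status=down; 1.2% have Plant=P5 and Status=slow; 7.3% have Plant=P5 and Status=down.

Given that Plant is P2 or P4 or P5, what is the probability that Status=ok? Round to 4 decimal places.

0.2432

P(Plant=P2) = 0.077 + 0.051 + 0.089 + 0.056 = 0.273.
P(Plant=P4) = 0.078 + 0.048 + 0.089 + 0.083 = 0.298.
P(Plant=P5) = 0.025 + 0.012 + 0.073 + 0.059 = 0.169.
P(Plant ∈ {P2, P4, P5}) = 0.273 + 0.298 + 0.169 = 0.740; P(Status=ok, Plant ∈ {P2, P4, P5}) = 0.077 + 0.078 + 0.025 = 0.180.
P(Status=ok | Plant ∈ {P2, P4, P5}) = 0.180/0.740 = 0.2432.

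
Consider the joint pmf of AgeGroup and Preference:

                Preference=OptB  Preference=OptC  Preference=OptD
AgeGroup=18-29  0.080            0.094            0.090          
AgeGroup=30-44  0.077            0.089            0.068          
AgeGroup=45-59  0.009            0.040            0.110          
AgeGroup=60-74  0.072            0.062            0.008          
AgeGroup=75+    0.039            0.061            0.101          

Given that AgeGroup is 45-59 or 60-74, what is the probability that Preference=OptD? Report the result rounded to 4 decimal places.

0.3920

P(AgeGroup=45-59) = 0.009 + 0.040 + 0.110 = 0.159.
P(AgeGroup=60-74) = 0.072 + 0.062 + 0.008 = 0.142.
P(AgeGroup ∈ {45-59, 60-74}) = 0.159 + 0.142 = 0.301; P(Preference=OptD, AgeGroup ∈ {45-59, 60-74}) = 0.110 + 0.008 = 0.118.
P(Preference=OptD | AgeGroup ∈ {45-59, 60-74}) = 0.118/0.301 = 0.3920.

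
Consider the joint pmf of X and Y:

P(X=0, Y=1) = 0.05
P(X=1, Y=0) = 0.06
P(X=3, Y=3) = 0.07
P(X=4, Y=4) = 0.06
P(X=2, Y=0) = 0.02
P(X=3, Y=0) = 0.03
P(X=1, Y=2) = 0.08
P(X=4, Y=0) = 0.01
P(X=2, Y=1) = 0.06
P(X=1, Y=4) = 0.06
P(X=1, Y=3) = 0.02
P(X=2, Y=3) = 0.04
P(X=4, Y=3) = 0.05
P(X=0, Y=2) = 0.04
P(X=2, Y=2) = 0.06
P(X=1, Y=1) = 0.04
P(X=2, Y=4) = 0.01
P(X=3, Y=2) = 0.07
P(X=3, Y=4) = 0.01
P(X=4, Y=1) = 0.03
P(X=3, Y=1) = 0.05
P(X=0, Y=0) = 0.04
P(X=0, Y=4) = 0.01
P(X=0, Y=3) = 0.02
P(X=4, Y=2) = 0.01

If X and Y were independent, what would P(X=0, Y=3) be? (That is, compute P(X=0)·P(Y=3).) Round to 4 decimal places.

0.0320

P(X=0) = 0.04 + 0.05 + 0.04 + 0.02 + 0.01 = 0.16.
P(Y=3) = 0.02 + 0.02 + 0.04 + 0.07 + 0.05 = 0.20.
Product: 0.16 × 0.20 = 0.0320.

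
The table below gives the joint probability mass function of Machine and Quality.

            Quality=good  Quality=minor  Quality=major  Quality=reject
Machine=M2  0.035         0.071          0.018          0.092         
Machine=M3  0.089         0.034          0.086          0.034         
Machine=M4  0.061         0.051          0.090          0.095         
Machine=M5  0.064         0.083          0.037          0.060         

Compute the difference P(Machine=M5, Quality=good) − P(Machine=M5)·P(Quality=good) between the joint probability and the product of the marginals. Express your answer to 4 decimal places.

0.0032

P(Machine=M5) = 0.064 + 0.083 + 0.037 + 0.060 = 0.244.
P(Quality=good) = 0.035 + 0.089 + 0.061 + 0.064 = 0.249.
P(Machine=M5, Quality=good) − P(Machine=M5)P(Quality=good) = 0.064 − 0.244×0.249 = 0.0032.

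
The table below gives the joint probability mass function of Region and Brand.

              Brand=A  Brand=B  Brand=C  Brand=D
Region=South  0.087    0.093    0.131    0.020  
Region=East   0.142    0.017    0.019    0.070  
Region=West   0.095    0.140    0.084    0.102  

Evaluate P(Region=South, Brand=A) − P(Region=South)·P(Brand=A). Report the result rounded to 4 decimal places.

P(Region=South) = 0.087 + 0.093 + 0.131 + 0.020 = 0.331.
P(Brand=A) = 0.087 + 0.142 + 0.095 = 0.324.
P(Region=South, Brand=A) − P(Region=South)P(Brand=A) = 0.087 − 0.331×0.324 = -0.0202.

-0.0202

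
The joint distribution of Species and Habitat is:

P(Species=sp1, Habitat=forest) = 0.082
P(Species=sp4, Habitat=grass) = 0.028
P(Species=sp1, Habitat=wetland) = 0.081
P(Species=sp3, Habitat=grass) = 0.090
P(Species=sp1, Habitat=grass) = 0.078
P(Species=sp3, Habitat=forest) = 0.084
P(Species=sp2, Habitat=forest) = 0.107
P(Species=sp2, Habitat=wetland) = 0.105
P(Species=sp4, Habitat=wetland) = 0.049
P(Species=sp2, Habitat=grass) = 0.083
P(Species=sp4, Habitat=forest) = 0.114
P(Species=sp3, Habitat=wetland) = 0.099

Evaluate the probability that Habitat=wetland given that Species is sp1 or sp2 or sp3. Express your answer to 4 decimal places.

0.3523

P(Species=sp1) = 0.082 + 0.078 + 0.081 = 0.241.
P(Species=sp2) = 0.107 + 0.083 + 0.105 = 0.295.
P(Species=sp3) = 0.084 + 0.090 + 0.099 = 0.273.
P(Species ∈ {sp1, sp2, sp3}) = 0.241 + 0.295 + 0.273 = 0.809; P(Habitat=wetland, Species ∈ {sp1, sp2, sp3}) = 0.081 + 0.105 + 0.099 = 0.285.
P(Habitat=wetland | Species ∈ {sp1, sp2, sp3}) = 0.285/0.809 = 0.3523.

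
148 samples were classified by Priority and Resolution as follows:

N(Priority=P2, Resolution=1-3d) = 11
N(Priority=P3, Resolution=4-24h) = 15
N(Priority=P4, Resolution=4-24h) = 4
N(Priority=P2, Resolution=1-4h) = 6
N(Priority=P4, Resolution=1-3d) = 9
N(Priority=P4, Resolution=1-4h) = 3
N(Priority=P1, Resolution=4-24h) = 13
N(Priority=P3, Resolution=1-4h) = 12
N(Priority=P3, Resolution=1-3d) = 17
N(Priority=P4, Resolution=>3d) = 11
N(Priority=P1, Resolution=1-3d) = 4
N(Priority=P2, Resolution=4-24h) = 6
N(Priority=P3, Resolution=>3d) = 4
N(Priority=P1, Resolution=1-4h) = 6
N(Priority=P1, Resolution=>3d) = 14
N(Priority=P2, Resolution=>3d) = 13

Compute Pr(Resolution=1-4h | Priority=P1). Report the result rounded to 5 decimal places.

Total with Priority=P1: 6 + 13 + 4 + 14 = 37.
P(Resolution=1-4h | Priority=P1) = 6/37 = 0.16216.

0.16216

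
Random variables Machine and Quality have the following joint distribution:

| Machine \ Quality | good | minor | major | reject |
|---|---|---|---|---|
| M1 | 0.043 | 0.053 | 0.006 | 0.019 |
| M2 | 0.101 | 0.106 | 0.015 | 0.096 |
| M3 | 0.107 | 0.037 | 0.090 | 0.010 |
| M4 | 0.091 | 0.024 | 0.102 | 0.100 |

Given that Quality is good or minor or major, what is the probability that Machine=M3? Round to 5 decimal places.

0.30194

P(Quality=good) = 0.043 + 0.101 + 0.107 + 0.091 = 0.342.
P(Quality=minor) = 0.053 + 0.106 + 0.037 + 0.024 = 0.220.
P(Quality=major) = 0.006 + 0.015 + 0.090 + 0.102 = 0.213.
P(Quality ∈ {good, minor, major}) = 0.342 + 0.220 + 0.213 = 0.775; P(Machine=M3, Quality ∈ {good, minor, major}) = 0.107 + 0.037 + 0.090 = 0.234.
P(Machine=M3 | Quality ∈ {good, minor, major}) = 0.234/0.775 = 0.30194.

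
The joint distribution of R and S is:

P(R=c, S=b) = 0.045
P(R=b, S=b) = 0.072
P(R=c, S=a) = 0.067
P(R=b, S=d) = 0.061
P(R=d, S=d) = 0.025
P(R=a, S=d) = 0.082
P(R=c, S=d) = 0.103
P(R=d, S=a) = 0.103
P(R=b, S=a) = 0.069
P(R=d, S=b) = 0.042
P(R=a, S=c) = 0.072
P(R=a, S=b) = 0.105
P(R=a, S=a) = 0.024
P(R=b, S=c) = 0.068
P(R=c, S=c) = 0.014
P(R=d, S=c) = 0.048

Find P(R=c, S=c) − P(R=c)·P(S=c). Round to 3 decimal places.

P(R=c) = 0.067 + 0.045 + 0.014 + 0.103 = 0.229.
P(S=c) = 0.072 + 0.068 + 0.014 + 0.048 = 0.202.
P(R=c, S=c) − P(R=c)P(S=c) = 0.014 − 0.229×0.202 = -0.032.

-0.032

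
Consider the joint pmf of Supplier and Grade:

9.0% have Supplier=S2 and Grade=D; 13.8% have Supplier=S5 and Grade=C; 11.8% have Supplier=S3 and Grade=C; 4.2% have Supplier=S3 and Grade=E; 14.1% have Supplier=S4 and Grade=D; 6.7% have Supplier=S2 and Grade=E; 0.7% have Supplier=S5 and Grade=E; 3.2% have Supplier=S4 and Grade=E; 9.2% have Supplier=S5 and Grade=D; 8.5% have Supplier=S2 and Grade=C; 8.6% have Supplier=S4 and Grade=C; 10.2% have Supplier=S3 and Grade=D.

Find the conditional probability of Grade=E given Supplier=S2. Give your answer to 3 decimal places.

P(Supplier=S2) = 0.085 + 0.090 + 0.067 = 0.242.
P(Grade=E | Supplier=S2) = 0.067/0.242 = 0.277.

0.277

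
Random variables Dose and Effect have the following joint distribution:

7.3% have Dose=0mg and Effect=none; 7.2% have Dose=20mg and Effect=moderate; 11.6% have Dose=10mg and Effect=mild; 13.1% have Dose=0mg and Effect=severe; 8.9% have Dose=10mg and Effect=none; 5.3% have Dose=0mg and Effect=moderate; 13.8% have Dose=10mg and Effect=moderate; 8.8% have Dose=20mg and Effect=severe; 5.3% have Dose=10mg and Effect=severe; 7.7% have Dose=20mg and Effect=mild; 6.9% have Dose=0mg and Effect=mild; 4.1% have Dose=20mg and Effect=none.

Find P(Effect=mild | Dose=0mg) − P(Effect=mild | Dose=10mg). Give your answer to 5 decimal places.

-0.08127

P(Dose=0mg) = 0.073 + 0.069 + 0.053 + 0.131 = 0.326; P(Effect=mild | Dose=0mg) = 0.069/0.326 = 0.211656.
P(Dose=10mg) = 0.089 + 0.116 + 0.138 + 0.053 = 0.396; P(Effect=mild | Dose=10mg) = 0.116/0.396 = 0.292929.
Difference = -0.08127.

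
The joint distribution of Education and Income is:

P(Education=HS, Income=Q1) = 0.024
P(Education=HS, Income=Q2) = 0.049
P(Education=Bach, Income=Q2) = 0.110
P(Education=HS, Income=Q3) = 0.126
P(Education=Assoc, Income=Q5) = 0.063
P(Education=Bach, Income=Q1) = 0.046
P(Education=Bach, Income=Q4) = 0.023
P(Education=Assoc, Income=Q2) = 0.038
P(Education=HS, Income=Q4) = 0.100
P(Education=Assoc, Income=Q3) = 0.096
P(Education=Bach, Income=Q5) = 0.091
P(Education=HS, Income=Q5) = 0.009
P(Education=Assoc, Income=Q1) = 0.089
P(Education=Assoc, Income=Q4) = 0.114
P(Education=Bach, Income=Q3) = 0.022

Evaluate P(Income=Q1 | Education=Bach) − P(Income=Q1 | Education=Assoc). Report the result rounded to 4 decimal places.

-0.0650

P(Education=Bach) = 0.046 + 0.110 + 0.022 + 0.023 + 0.091 = 0.292; P(Income=Q1 | Education=Bach) = 0.046/0.292 = 0.15753.
P(Education=Assoc) = 0.089 + 0.038 + 0.096 + 0.114 + 0.063 = 0.400; P(Income=Q1 | Education=Assoc) = 0.089/0.400 = 0.22250.
Difference = -0.0650.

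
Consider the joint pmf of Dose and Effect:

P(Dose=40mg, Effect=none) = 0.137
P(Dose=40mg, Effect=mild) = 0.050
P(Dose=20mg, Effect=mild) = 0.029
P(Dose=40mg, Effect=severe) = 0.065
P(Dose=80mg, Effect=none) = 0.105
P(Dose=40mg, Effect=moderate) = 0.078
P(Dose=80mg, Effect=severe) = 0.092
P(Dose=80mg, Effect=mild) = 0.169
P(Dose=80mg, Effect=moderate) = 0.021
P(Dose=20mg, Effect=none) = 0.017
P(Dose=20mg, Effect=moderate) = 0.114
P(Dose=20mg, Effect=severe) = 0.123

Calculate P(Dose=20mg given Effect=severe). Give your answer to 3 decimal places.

0.439

P(Effect=severe) = 0.123 + 0.065 + 0.092 = 0.280.
P(Dose=20mg | Effect=severe) = 0.123/0.280 = 0.439.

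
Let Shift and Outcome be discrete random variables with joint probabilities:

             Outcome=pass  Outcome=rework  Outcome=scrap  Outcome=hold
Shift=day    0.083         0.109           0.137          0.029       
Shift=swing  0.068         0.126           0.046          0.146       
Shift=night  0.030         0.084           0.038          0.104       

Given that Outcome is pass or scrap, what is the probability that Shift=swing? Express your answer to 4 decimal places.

P(Outcome=pass) = 0.083 + 0.068 + 0.030 = 0.181.
P(Outcome=scrap) = 0.137 + 0.046 + 0.038 = 0.221.
P(Outcome ∈ {pass, scrap}) = 0.181 + 0.221 = 0.402; P(Shift=swing, Outcome ∈ {pass, scrap}) = 0.068 + 0.046 = 0.114.
P(Shift=swing | Outcome ∈ {pass, scrap}) = 0.114/0.402 = 0.2836.

0.2836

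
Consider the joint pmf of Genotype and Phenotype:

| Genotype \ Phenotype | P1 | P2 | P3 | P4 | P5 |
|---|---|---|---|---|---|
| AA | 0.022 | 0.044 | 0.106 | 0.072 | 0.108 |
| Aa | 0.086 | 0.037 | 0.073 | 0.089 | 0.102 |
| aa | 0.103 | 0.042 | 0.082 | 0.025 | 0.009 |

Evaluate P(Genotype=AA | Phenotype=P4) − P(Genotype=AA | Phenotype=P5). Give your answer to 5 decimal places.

P(Phenotype=P4) = 0.072 + 0.089 + 0.025 = 0.186; P(Genotype=AA | Phenotype=P4) = 0.072/0.186 = 0.387097.
P(Phenotype=P5) = 0.108 + 0.102 + 0.009 = 0.219; P(Genotype=AA | Phenotype=P5) = 0.108/0.219 = 0.493151.
Difference = -0.10605.

-0.10605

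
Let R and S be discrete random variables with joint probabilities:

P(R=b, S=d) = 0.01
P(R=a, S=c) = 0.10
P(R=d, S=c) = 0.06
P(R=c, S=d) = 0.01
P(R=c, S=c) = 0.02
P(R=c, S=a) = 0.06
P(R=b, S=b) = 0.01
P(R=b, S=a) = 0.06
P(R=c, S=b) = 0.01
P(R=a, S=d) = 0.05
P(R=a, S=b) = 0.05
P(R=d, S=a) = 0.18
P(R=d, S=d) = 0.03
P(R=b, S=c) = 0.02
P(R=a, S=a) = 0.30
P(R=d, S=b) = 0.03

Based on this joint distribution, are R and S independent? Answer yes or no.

Every cell satisfies P(R,S) = P(R)·P(S). For instance P(R=c) = 0.10, P(S=c) = 0.20, and 0.10×0.20 = 0.02 matches the joint entry. So R and S are independent.

yes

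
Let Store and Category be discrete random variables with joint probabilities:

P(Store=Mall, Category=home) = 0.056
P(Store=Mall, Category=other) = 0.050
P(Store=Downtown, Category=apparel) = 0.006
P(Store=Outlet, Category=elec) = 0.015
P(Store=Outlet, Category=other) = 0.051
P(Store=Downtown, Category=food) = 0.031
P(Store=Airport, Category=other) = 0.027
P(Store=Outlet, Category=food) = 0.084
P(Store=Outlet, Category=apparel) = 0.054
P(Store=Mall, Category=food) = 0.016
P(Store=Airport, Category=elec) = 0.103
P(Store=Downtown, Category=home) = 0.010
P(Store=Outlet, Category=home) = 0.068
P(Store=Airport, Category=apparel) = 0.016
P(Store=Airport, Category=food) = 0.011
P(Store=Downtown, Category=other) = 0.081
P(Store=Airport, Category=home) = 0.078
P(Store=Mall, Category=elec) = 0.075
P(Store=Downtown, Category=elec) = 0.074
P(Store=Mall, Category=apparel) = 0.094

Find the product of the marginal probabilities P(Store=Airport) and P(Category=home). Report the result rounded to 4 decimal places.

0.0498

P(Store=Airport) = 0.011 + 0.016 + 0.103 + 0.078 + 0.027 = 0.235.
P(Category=home) = 0.010 + 0.056 + 0.078 + 0.068 = 0.212.
Product: 0.235 × 0.212 = 0.0498.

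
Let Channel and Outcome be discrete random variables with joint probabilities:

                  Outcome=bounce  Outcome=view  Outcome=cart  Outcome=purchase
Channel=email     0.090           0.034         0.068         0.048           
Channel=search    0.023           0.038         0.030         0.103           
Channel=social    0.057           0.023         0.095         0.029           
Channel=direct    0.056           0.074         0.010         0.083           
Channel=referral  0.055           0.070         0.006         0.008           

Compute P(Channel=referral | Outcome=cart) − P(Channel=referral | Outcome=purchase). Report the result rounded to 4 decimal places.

P(Outcome=cart) = 0.068 + 0.030 + 0.095 + 0.010 + 0.006 = 0.209; P(Channel=referral | Outcome=cart) = 0.006/0.209 = 0.02871.
P(Outcome=purchase) = 0.048 + 0.103 + 0.029 + 0.083 + 0.008 = 0.271; P(Channel=referral | Outcome=purchase) = 0.008/0.271 = 0.02952.
Difference = -0.0008.

-0.0008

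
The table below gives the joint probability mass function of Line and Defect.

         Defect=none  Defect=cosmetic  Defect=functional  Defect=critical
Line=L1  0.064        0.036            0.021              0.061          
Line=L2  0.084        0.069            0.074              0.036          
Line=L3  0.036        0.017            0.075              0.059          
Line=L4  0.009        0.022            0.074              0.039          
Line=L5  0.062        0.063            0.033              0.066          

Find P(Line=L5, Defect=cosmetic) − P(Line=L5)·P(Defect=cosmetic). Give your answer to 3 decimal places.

P(Line=L5) = 0.062 + 0.063 + 0.033 + 0.066 = 0.224.
P(Defect=cosmetic) = 0.036 + 0.069 + 0.017 + 0.022 + 0.063 = 0.207.
P(Line=L5, Defect=cosmetic) − P(Line=L5)P(Defect=cosmetic) = 0.063 − 0.224×0.207 = 0.017.

0.017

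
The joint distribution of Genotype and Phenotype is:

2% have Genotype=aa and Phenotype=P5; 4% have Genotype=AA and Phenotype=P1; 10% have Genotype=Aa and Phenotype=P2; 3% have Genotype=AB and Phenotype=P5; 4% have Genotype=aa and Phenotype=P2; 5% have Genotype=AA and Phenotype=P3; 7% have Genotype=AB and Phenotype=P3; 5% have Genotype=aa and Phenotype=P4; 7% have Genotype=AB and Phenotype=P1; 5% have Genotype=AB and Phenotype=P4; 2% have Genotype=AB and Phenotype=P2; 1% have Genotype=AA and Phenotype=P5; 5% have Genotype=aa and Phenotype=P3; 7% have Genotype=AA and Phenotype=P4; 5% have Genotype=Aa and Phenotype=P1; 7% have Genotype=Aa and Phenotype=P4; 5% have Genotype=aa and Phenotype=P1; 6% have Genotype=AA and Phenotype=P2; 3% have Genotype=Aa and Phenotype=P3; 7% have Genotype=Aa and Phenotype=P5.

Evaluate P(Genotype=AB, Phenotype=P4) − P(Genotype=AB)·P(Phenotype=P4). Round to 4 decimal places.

P(Genotype=AB) = 0.07 + 0.02 + 0.07 + 0.05 + 0.03 = 0.24.
P(Phenotype=P4) = 0.07 + 0.07 + 0.05 + 0.05 = 0.24.
P(Genotype=AB, Phenotype=P4) − P(Genotype=AB)P(Phenotype=P4) = 0.05 − 0.24×0.24 = -0.0076.

-0.0076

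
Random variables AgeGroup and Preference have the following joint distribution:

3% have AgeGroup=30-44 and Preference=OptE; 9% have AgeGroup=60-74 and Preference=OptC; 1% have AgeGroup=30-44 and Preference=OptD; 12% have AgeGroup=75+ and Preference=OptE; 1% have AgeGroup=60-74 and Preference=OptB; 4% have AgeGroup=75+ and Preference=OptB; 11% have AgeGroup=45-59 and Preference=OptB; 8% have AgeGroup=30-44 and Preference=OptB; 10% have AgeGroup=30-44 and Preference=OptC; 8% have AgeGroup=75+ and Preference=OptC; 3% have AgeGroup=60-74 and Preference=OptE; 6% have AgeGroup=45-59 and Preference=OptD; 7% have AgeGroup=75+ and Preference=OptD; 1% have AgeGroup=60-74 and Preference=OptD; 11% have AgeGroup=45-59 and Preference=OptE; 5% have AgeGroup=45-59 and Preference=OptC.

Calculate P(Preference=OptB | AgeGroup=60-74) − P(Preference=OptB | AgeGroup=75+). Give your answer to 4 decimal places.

P(AgeGroup=60-74) = 0.01 + 0.09 + 0.01 + 0.03 = 0.14; P(Preference=OptB | AgeGroup=60-74) = 0.01/0.14 = 0.07143.
P(AgeGroup=75+) = 0.04 + 0.08 + 0.07 + 0.12 = 0.31; P(Preference=OptB | AgeGroup=75+) = 0.04/0.31 = 0.12903.
Difference = -0.0576.

-0.0576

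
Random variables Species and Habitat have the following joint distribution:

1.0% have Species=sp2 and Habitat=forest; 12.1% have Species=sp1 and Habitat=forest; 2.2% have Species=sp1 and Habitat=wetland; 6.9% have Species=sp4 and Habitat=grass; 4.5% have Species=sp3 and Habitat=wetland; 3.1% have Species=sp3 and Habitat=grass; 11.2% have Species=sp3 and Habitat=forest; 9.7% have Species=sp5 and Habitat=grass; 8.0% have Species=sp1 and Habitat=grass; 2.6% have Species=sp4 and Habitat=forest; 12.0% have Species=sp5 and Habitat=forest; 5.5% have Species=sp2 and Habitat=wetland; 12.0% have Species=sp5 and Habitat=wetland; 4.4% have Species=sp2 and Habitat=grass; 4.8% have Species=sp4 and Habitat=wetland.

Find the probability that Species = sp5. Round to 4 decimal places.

0.3370

P(Species=sp5) = 0.120 + 0.097 + 0.120 = 0.337.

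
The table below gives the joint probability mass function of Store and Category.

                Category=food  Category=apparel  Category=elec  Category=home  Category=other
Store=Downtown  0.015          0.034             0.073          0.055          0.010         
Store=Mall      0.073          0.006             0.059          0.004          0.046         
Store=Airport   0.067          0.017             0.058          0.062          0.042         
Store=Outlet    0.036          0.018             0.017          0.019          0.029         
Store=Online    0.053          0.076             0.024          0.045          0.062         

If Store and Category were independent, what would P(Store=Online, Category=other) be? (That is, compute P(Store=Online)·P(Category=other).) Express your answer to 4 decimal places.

0.0491

P(Store=Online) = 0.053 + 0.076 + 0.024 + 0.045 + 0.062 = 0.260.
P(Category=other) = 0.010 + 0.046 + 0.042 + 0.029 + 0.062 = 0.189.
Product: 0.260 × 0.189 = 0.0491.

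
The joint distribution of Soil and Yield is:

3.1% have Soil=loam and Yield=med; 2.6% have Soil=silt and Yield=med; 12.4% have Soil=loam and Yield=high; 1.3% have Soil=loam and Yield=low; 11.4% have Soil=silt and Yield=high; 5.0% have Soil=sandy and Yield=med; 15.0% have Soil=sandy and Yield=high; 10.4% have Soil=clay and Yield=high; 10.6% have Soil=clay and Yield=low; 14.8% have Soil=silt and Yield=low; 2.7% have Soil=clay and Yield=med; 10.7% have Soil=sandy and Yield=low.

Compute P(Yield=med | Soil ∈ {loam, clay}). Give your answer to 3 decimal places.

0.143

P(Soil=loam) = 0.013 + 0.031 + 0.124 = 0.168.
P(Soil=clay) = 0.106 + 0.027 + 0.104 = 0.237.
P(Soil ∈ {loam, clay}) = 0.168 + 0.237 = 0.405; P(Yield=med, Soil ∈ {loam, clay}) = 0.031 + 0.027 = 0.058.
P(Yield=med | Soil ∈ {loam, clay}) = 0.058/0.405 = 0.143.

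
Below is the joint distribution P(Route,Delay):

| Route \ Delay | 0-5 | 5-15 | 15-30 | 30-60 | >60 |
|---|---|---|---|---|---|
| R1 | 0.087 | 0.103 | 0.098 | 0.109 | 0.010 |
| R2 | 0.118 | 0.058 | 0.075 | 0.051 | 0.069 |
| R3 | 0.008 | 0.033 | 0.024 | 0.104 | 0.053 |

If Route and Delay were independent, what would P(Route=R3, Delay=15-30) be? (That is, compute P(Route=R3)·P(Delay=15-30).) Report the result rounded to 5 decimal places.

0.04373

P(Route=R3) = 0.008 + 0.033 + 0.024 + 0.104 + 0.053 = 0.222.
P(Delay=15-30) = 0.098 + 0.075 + 0.024 = 0.197.
Product: 0.222 × 0.197 = 0.04373.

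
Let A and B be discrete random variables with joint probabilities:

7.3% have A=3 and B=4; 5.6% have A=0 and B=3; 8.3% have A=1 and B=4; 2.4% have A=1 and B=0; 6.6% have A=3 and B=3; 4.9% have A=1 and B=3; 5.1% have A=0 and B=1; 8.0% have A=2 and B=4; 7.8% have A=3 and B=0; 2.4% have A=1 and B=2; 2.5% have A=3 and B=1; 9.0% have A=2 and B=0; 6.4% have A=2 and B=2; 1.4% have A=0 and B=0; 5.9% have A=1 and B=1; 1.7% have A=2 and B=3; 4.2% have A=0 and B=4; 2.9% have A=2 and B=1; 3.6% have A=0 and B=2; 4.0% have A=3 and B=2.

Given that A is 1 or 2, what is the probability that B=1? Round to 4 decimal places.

P(A=1) = 0.024 + 0.059 + 0.024 + 0.049 + 0.083 = 0.239.
P(A=2) = 0.090 + 0.029 + 0.064 + 0.017 + 0.080 = 0.280.
P(A ∈ {1, 2}) = 0.239 + 0.280 = 0.519; P(B=1, A ∈ {1, 2}) = 0.059 + 0.029 = 0.088.
P(B=1 | A ∈ {1, 2}) = 0.088/0.519 = 0.1696.

0.1696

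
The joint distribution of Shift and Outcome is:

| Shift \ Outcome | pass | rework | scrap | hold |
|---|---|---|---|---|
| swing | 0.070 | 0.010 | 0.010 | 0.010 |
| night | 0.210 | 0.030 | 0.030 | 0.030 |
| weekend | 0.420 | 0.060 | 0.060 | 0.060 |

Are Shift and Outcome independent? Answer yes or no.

Every cell satisfies P(Shift,Outcome) = P(Shift)·P(Outcome). For instance P(Shift=weekend) = 0.600, P(Outcome=pass) = 0.700, and 0.600×0.700 = 0.420 matches the joint entry. So Shift and Outcome are independent.

yes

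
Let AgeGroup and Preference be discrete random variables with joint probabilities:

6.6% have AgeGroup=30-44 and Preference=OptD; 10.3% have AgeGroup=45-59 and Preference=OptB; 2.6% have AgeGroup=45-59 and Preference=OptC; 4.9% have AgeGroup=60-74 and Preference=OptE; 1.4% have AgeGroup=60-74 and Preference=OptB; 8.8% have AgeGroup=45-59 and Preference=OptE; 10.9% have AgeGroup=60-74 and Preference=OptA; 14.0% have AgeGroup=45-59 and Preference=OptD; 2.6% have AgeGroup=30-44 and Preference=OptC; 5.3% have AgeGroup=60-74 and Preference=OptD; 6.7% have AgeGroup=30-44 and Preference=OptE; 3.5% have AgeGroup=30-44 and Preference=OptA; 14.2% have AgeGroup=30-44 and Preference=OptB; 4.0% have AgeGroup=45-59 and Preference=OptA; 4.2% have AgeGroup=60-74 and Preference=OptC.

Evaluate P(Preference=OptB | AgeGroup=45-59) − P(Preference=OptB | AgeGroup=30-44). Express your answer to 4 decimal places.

P(AgeGroup=45-59) = 0.040 + 0.103 + 0.026 + 0.140 + 0.088 = 0.397; P(Preference=OptB | AgeGroup=45-59) = 0.103/0.397 = 0.25945.
P(AgeGroup=30-44) = 0.035 + 0.142 + 0.026 + 0.066 + 0.067 = 0.336; P(Preference=OptB | AgeGroup=30-44) = 0.142/0.336 = 0.42262.
Difference = -0.1632.

-0.1632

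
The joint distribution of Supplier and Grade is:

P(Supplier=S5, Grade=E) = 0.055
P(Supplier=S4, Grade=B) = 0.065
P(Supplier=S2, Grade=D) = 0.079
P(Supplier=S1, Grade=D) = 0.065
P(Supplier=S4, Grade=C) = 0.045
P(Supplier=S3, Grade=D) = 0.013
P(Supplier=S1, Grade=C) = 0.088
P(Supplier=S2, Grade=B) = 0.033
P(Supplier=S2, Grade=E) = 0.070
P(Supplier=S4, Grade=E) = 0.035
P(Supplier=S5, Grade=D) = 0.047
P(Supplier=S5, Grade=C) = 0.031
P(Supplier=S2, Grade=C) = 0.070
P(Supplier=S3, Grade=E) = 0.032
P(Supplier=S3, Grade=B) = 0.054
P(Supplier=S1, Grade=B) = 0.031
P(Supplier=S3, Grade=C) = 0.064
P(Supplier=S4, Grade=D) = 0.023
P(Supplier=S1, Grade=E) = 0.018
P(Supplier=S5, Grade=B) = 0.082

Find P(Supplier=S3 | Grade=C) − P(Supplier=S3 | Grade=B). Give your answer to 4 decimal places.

P(Grade=C) = 0.088 + 0.070 + 0.064 + 0.045 + 0.031 = 0.298; P(Supplier=S3 | Grade=C) = 0.064/0.298 = 0.21477.
P(Grade=B) = 0.031 + 0.033 + 0.054 + 0.065 + 0.082 = 0.265; P(Supplier=S3 | Grade=B) = 0.054/0.265 = 0.20377.
Difference = 0.0110.

0.0110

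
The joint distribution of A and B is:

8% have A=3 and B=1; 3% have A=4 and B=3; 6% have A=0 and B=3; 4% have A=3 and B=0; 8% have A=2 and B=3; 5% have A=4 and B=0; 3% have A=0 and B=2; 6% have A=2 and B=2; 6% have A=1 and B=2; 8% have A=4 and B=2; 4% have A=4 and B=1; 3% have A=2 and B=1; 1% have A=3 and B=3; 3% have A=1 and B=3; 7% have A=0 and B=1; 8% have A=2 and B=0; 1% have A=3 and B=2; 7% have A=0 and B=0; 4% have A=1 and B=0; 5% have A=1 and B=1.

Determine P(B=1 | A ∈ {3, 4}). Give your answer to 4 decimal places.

0.3529

P(A=3) = 0.04 + 0.08 + 0.01 + 0.01 = 0.14.
P(A=4) = 0.05 + 0.04 + 0.08 + 0.03 = 0.20.
P(A ∈ {3, 4}) = 0.14 + 0.20 = 0.34; P(B=1, A ∈ {3, 4}) = 0.08 + 0.04 = 0.12.
P(B=1 | A ∈ {3, 4}) = 0.12/0.34 = 0.3529.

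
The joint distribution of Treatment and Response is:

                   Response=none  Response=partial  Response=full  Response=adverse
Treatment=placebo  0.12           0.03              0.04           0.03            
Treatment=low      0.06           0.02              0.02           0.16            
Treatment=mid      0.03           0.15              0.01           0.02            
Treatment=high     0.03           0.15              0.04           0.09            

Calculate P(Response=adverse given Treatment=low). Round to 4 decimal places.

P(Treatment=low) = 0.06 + 0.02 + 0.02 + 0.16 = 0.26.
P(Response=adverse | Treatment=low) = 0.16/0.26 = 0.6154.

0.6154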